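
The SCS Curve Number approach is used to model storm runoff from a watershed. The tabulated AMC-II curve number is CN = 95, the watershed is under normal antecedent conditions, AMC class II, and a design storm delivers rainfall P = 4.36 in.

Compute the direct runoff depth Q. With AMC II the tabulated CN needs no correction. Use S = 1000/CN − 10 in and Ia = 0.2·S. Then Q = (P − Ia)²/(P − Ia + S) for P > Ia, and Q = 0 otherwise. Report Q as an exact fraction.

AMC II — tabulated CN = 95 applies directly.
Max retention: S = 1000/95 − 10 = 10/19 in (≈ 0.526 in)
Initial abstraction Ia = S/5 = (10/19)/5 = 2/19 ≈ 0.105 in
Excess rainfall: 4.360 − 0.105 = 4.255 in; P > Ia so Q > 0
Runoff Q = (P−Ia)²/(P−Ia+S) = (4.255)²/(4.255+0.526) = 4084441/1078725 ≈ 3.786 in

Q = 4084441/1078725 in ≈ 3.786 in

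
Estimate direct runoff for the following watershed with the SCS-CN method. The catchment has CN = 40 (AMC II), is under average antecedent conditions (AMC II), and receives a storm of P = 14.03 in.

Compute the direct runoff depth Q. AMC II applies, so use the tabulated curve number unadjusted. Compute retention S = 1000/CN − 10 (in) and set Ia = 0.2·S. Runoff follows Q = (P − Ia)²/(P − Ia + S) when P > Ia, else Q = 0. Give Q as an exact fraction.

Q = 1216609/260300 in ≈ 4.674 in

AMC II — tabulated CN = 40 applies directly.
S = 1000/40 − 10 = 15 in ≈ 15.000 in
Ia = 0.2S: 0.2·15.000 = 3.000 in (exactly 3)
P − Ia = 14.030 − 3.000 = 1103/100 ≈ 11.030 in (> 0, runoff occurs)
Q: (1103/100)² ÷ (2603/100) = 1216609/260300 in (≈ 4.674 in)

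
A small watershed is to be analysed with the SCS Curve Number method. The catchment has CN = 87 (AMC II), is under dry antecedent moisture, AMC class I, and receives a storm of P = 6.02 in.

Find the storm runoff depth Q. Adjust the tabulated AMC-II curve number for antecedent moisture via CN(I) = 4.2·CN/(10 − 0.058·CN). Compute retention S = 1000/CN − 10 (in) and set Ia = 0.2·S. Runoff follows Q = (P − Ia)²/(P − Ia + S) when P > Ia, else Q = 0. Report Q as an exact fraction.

CN(I) from CN(II)=87: (4.2·87)/(10 − 0.058·87) = 182700/2477 ≈ 73.759
Retention S: 1000/CN − 10 with CN=73.759 → S = 6500/1827 ≈ 3.558 in
Initial abstraction Ia = S/5 = (6500/1827)/5 = 1300/1827 ≈ 0.712 in
P − Ia = 6.020 − 0.712 = 484927/91350 ≈ 5.308 in (> 0, runoff occurs)
Runoff Q = (P−Ia)²/(P−Ia+S) = (5.308)²/(5.308+3.558) = 235154195329/73986831450 ≈ 3.178 in

Q = 235154195329/73986831450 in ≈ 3.178 in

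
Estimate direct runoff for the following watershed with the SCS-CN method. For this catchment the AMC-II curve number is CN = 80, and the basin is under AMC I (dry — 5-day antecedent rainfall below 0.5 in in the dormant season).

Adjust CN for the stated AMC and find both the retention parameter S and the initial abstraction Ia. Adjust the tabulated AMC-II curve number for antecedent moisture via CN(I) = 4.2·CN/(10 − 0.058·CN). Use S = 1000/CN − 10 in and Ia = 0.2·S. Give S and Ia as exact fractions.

CN(I) from CN(II)=80: (4.2·80)/(10 − 0.058·80) = 4200/67 ≈ 62.687
Retention S: 1000/CN − 10 with CN=62.687 → S = 125/21 ≈ 5.952 in
Initial abstraction Ia = S/5 = (125/21)/5 = 25/21 ≈ 1.190 in

S = 125/21 in ≈ 5.952 in; Ia = 25/21 in ≈ 1.190 in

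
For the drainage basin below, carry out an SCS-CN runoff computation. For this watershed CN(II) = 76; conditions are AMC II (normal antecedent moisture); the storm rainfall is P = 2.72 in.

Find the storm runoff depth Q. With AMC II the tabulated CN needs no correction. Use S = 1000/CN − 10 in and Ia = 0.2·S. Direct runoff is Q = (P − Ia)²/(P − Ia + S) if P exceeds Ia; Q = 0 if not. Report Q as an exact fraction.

Q = 246016/295925 in ≈ 0.831 in

CN(II) = 76; AMC II needs no correction.
Retention S: 1000/CN − 10 with CN=76.000 → S = 60/19 ≈ 3.158 in
Initial abstraction Ia = S/5 = (60/19)/5 = 12/19 ≈ 0.632 in
P − Ia = 2.720 − 0.632 = 992/475 ≈ 2.088 in (> 0, runoff occurs)
Q: (992/475)² ÷ (2492/475) = 246016/295925 in (≈ 0.831 in)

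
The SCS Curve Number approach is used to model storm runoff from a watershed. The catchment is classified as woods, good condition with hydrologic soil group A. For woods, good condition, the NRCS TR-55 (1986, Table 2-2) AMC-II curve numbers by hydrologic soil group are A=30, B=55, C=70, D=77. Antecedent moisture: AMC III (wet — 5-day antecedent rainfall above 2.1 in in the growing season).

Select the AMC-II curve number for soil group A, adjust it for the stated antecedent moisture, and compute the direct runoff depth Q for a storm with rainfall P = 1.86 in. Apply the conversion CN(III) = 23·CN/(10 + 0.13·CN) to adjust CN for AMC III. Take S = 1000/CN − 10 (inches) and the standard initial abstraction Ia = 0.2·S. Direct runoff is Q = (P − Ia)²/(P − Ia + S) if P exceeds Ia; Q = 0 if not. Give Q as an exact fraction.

Q = 0 in ≈ 0.000 in

NRCS table: woods, good condition, soil group A → CN(II) = 30
Wet (AMC III): CN(III) = 23·30/(10 + 0.13·30) = 690/(139/10) = 6900/139 ≈ 49.640
Max retention: S = 1000/(6900/139) − 10 = 700/69 in (≈ 10.145 in)
Ia = 0.2S: 0.2·10.145 = 2.029 in (exactly 140/69)
P = 1.860 ≤ Ia = 2.029 in: entire storm abstracted, Q = 0.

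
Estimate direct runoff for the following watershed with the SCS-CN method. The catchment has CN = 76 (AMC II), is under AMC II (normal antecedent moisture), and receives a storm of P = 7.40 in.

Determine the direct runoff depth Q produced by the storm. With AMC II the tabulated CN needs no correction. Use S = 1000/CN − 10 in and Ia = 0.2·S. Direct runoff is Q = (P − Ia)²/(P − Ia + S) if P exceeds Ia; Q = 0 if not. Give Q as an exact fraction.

Q = 413449/89585 in ≈ 4.615 in

CN(II) = 76; AMC II needs no correction.
Retention S: 1000/CN − 10 with CN=76.000 → S = 60/19 ≈ 3.158 in
Ia = 0.2S: 0.2·3.158 = 0.632 in (exactly 12/19)
P − Ia = 7.400 − 0.632 = 643/95 ≈ 6.768 in (> 0, runoff occurs)
Runoff Q = (P−Ia)²/(P−Ia+S) = (6.768)²/(6.768+3.158) = 413449/89585 ≈ 4.615 in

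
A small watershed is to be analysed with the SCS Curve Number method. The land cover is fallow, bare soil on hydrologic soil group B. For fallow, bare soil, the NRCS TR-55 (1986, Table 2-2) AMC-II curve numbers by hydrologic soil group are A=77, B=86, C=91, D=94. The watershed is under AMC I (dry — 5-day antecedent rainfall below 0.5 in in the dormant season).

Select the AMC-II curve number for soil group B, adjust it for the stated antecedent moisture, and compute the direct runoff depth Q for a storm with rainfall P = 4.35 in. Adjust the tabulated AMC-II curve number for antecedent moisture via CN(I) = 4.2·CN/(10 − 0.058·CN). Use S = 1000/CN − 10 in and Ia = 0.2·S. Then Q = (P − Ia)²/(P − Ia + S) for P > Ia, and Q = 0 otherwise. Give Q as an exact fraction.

Q = 85063729/49595340 in ≈ 1.715 in

NRCS table: fallow, bare soil, soil group B → CN(II) = 86
CN(I) from CN(II)=86: (4.2·86)/(10 − 0.058·86) = 12900/179 ≈ 72.067
Retention S: 1000/CN − 10 with CN=72.067 → S = 500/129 ≈ 3.876 in
Ia = 0.2·(500/129) = 100/129 in ≈ 0.775 in
Excess rainfall: 4.350 − 0.775 = 3.575 in; P > Ia so Q > 0
Q: (9223/2580)² ÷ (19223/2580) = 85063729/49595340 in (≈ 1.715 in)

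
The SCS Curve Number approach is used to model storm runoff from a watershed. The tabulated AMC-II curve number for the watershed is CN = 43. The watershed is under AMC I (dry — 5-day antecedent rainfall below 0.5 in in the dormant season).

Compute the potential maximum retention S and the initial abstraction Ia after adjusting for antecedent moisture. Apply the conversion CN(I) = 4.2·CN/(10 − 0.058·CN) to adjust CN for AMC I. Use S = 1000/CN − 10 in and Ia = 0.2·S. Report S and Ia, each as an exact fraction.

Adjust CN=43 to AMC I: 4.2·43/(10 − 0.058·43) → (903/5) ÷ (3753/500) = 30100/1251 ≈ 24.061
Max retention: S = 1000/(30100/1251) − 10 = 9500/301 in (≈ 31.561 in)
Ia = 0.2S: 0.2·31.561 = 6.312 in (exactly 1900/301)

S = 9500/301 in ≈ 31.561 in; Ia = 1900/301 in ≈ 6.312 in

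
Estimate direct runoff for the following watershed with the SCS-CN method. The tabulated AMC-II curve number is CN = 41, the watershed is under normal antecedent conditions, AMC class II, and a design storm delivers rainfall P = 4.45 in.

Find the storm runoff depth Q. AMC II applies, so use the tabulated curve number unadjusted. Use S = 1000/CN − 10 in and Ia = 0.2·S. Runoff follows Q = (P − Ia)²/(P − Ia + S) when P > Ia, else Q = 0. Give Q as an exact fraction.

Q = 1661521/10732980 in ≈ 0.155 in

Average conditions: CN = 41 (no AMC adjustment).
Retention S: 1000/CN − 10 with CN=41.000 → S = 590/41 ≈ 14.390 in
Ia = 0.2·(590/41) = 118/41 in ≈ 2.878 in
Since P=4.450 > Ia=2.878: effective rainfall P−Ia = 1289/820 in
Q: (1289/820)² ÷ (13089/820) = 1661521/10732980 in (≈ 0.155 in)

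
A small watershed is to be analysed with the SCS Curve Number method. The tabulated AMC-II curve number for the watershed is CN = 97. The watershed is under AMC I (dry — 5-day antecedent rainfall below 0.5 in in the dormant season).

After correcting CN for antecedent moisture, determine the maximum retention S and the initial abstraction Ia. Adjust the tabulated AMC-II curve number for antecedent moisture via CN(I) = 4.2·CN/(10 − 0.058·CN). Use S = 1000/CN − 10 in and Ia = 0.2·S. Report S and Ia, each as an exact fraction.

S = 500/679 in ≈ 0.736 in; Ia = 100/679 in ≈ 0.147 in

CN(I) from CN(II)=97: (4.2·97)/(10 − 0.058·97) = 67900/729 ≈ 93.141
S = 1000/(67900/729) − 10 = 500/679 in ≈ 0.736 in
Ia = 0.2·(500/679) = 100/679 in ≈ 0.147 in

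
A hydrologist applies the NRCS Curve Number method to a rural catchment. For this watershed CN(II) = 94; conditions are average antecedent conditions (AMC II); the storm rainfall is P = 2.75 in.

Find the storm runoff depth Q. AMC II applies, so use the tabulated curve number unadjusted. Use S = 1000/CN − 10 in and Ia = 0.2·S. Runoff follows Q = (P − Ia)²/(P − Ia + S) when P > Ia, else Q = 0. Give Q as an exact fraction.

AMC II — tabulated CN = 94 applies directly.
S = 1000/94 − 10 = 30/47 in ≈ 0.638 in
Ia = 0.2·(30/47) = 6/47 in ≈ 0.128 in
Excess rainfall: 2.750 − 0.128 = 2.622 in; P > Ia so Q > 0
Runoff Q = (P−Ia)²/(P−Ia+S) = (2.622)²/(2.622+0.638) = 243049/115244 ≈ 2.109 in

Q = 243049/115244 in ≈ 2.109 in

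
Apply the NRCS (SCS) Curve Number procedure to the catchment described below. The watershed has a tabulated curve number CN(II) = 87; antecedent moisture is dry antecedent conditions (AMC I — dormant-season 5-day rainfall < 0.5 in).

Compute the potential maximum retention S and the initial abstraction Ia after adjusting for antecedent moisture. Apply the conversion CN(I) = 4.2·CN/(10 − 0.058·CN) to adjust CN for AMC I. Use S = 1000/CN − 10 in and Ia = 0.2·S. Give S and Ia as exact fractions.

S = 6500/1827 in ≈ 3.558 in; Ia = 1300/1827 in ≈ 0.712 in

Adjust CN=87 to AMC I: 4.2·87/(10 − 0.058·87) → (1827/5) ÷ (2477/500) = 182700/2477 ≈ 73.759
S = 1000/(182700/2477) − 10 = 6500/1827 in ≈ 3.558 in
Ia = 0.2·(6500/1827) = 1300/1827 in ≈ 0.712 in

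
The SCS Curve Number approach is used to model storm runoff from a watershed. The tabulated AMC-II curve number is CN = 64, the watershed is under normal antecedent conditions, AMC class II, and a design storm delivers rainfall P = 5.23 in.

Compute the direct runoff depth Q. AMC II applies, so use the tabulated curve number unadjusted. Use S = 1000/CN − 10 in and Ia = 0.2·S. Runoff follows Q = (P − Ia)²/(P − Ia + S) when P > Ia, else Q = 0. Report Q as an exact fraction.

Average conditions: CN = 64 (no AMC adjustment).
Retention S: 1000/CN − 10 with CN=64.000 → S = 45/8 ≈ 5.625 in
Ia = 0.2·(45/8) = 9/8 in ≈ 1.125 in
Excess rainfall: 5.230 − 1.125 = 4.105 in; P > Ia so Q > 0
Runoff Q = (P−Ia)²/(P−Ia+S) = (4.105)²/(4.105+5.625) = 674041/389200 ≈ 1.732 in

Q = 674041/389200 in ≈ 1.732 in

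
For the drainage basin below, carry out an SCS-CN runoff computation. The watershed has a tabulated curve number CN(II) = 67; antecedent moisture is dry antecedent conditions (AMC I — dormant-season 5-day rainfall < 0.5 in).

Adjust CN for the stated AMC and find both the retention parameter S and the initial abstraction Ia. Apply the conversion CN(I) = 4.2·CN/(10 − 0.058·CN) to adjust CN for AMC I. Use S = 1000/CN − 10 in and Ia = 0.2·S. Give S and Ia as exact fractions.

CN(I) from CN(II)=67: (4.2·67)/(10 − 0.058·67) = 46900/1019 ≈ 46.026
Retention S: 1000/CN − 10 with CN=46.026 → S = 5500/469 ≈ 11.727 in
Ia = 0.2·(5500/469) = 1100/469 in ≈ 2.345 in

S = 5500/469 in ≈ 11.727 in; Ia = 1100/469 in ≈ 2.345 in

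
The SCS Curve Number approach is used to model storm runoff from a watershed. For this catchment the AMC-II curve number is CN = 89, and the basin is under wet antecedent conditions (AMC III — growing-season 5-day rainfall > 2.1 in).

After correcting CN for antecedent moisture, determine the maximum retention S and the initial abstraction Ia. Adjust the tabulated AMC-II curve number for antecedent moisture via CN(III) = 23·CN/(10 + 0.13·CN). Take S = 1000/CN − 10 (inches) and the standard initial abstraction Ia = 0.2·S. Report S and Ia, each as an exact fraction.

CN(III) from CN(II)=89: (23·89)/(10 + 0.13·89) = 204700/2157 ≈ 94.900
Max retention: S = 1000/(204700/2157) − 10 = 1100/2047 in (≈ 0.537 in)
Ia = 0.2S: 0.2·0.537 = 0.107 in (exactly 220/2047)

S = 1100/2047 in ≈ 0.537 in; Ia = 220/2047 in ≈ 0.107 in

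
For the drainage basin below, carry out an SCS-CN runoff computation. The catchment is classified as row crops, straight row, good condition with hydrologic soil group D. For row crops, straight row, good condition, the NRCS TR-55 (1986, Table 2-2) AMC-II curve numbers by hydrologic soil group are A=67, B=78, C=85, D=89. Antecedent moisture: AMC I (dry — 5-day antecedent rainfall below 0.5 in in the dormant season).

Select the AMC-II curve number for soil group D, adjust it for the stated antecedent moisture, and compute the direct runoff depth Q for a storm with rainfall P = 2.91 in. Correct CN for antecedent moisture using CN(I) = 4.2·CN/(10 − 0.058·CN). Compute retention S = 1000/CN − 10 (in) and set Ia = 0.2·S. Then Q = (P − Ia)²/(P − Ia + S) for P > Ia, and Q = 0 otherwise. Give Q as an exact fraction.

Q = 188250986641/183886985100 in ≈ 1.024 in

NRCS table: row crops, straight row, good condition, soil group D → CN(II) = 89
CN(I) from CN(II)=89: (4.2·89)/(10 − 0.058·89) = 186900/2419 ≈ 77.263
Max retention: S = 1000/(186900/2419) − 10 = 5500/1869 in (≈ 2.943 in)
Ia = 0.2S: 0.2·2.943 = 0.589 in (exactly 1100/1869)
Excess rainfall: 2.910 − 0.589 = 2.321 in; P > Ia so Q > 0
Q = (433879/186900)²/((433879/186900) + 5500/1869) = (188250986641/34931610000)/(983879/186900) = 188250986641/183886985100 in ≈ 1.024 in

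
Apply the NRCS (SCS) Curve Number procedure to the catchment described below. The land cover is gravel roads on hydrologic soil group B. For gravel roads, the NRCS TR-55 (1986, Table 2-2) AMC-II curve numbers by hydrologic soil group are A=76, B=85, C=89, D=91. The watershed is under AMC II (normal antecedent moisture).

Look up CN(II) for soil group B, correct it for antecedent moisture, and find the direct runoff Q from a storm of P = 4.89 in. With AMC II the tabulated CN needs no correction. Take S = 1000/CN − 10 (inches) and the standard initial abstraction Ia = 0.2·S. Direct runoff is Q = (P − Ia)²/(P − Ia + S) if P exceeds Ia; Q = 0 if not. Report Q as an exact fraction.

Q = 19830123/6070700 in ≈ 3.267 in

NRCS table: gravel roads, soil group B → CN(II) = 85
CN(II) = 85; AMC II needs no correction.
S = 1000/85 − 10 = 30/17 in ≈ 1.765 in
Ia = 0.2S: 0.2·1.765 = 0.353 in (exactly 6/17)
P − Ia = 4.890 − 0.353 = 7713/1700 ≈ 4.537 in (> 0, runoff occurs)
Q: (7713/1700)² ÷ (10713/1700) = 19830123/6070700 in (≈ 3.267 in)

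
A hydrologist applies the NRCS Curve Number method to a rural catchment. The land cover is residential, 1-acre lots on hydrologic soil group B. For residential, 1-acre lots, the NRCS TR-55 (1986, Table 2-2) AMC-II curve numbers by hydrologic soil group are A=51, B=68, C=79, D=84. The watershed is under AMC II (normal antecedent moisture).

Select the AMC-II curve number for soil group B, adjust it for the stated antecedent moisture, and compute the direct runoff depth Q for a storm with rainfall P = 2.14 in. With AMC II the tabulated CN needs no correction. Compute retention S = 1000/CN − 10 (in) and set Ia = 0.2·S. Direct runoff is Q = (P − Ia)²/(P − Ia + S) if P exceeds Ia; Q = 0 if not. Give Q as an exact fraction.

Q = 1038361/4266150 in ≈ 0.243 in

NRCS table: residential, 1-acre lots, soil group B → CN(II) = 68
Average conditions: CN = 68 (no AMC adjustment).
Retention S: 1000/CN − 10 with CN=68.000 → S = 80/17 ≈ 4.706 in
Initial abstraction Ia = S/5 = (80/17)/5 = 16/17 ≈ 0.941 in
P − Ia = 2.140 − 0.941 = 1019/850 ≈ 1.199 in (> 0, runoff occurs)
Q = (1019/850)²/((1019/850) + 80/17) = (1038361/722500)/(5019/850) = 1038361/4266150 in ≈ 0.243 in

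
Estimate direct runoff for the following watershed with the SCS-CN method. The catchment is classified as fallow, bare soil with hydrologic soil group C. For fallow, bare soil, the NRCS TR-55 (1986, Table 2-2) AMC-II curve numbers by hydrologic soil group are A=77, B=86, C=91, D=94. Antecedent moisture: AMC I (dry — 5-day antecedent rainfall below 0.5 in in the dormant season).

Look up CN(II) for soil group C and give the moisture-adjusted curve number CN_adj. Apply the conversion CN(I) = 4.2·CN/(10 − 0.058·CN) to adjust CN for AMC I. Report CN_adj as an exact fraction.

CN_adj = 63700/787 ≈ 80.940

NRCS table: fallow, bare soil, soil group C → CN(II) = 91
Adjust CN=91 to AMC I: 4.2·91/(10 − 0.058·91) → (1911/5) ÷ (2361/500) = 63700/787 ≈ 80.940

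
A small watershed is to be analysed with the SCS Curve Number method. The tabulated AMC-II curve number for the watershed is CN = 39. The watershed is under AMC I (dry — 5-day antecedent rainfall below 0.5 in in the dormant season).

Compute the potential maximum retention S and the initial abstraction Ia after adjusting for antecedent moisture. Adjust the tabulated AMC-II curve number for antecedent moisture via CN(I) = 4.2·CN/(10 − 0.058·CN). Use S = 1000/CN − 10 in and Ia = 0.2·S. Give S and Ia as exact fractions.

Dry (AMC I): CN(I) = 4.2·39/(10 − 0.058·39) = (819/5)/(3869/500) = 81900/3869 ≈ 21.168
Max retention: S = 1000/(81900/3869) − 10 = 30500/819 in (≈ 37.241 in)
Ia = 0.2S: 0.2·37.241 = 7.448 in (exactly 6100/819)

S = 30500/819 in ≈ 37.241 in; Ia = 6100/819 in ≈ 7.448 in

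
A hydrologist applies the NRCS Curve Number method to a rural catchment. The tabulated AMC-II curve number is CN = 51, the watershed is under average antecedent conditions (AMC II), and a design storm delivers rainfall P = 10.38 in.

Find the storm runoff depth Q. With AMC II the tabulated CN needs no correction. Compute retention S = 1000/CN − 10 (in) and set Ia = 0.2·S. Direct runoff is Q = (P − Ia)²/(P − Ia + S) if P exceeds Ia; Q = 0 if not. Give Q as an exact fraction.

Q = 465221761/117475950 in ≈ 3.960 in

CN(II) = 51; AMC II needs no correction.
Retention S: 1000/CN − 10 with CN=51.000 → S = 490/51 ≈ 9.608 in
Ia = 0.2S: 0.2·9.608 = 1.922 in (exactly 98/51)
Since P=10.380 > Ia=1.922: effective rainfall P−Ia = 21569/2550 in
Q = (21569/2550)²/((21569/2550) + 490/51) = (465221761/6502500)/(46069/2550) = 465221761/117475950 in ≈ 3.960 in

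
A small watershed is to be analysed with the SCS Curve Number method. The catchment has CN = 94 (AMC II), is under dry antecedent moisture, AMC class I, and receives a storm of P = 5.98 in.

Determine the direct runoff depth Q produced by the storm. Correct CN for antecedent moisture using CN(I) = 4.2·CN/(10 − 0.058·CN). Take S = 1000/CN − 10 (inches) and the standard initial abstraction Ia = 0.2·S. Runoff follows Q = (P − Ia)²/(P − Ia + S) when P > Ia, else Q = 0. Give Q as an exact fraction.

Adjust CN=94 to AMC I: 4.2·94/(10 − 0.058·94) → (1974/5) ÷ (1137/250) = 32900/379 ≈ 86.807
S = 1000/(32900/379) − 10 = 500/329 in ≈ 1.520 in
Ia = 0.2S: 0.2·1.520 = 0.304 in (exactly 100/329)
Since P=5.980 > Ia=0.304: effective rainfall P−Ia = 93371/16450 in
Runoff Q = (P−Ia)²/(P−Ia+S) = (5.676)²/(5.676+1.520) = 8718143641/1947202950 ≈ 4.477 in

Q = 8718143641/1947202950 in ≈ 4.477 in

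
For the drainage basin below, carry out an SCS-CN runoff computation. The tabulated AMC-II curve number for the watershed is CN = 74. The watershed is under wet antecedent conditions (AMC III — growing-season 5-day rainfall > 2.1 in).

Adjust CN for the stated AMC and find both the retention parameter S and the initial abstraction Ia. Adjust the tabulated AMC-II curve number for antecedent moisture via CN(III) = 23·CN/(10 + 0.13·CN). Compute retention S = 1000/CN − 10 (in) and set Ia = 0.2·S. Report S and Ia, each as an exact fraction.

Wet (AMC III): CN(III) = 23·74/(10 + 0.13·74) = 1702/(981/50) = 85100/981 ≈ 86.748
Max retention: S = 1000/(85100/981) − 10 = 1300/851 in (≈ 1.528 in)
Ia = 0.2S: 0.2·1.528 = 0.306 in (exactly 260/851)

S = 1300/851 in ≈ 1.528 in; Ia = 260/851 in ≈ 0.306 in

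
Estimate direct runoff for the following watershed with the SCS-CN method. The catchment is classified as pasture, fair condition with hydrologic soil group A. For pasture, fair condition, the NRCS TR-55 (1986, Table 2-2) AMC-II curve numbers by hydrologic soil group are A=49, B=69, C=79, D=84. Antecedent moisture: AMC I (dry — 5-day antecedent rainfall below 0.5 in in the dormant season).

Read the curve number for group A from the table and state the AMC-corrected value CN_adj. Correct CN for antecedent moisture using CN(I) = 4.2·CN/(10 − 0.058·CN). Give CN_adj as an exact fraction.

NRCS table: pasture, fair condition, soil group A → CN(II) = 49
Dry (AMC I): CN(I) = 4.2·49/(10 − 0.058·49) = (1029/5)/(3579/500) = 34300/1193 ≈ 28.751

CN_adj = 34300/1193 ≈ 28.751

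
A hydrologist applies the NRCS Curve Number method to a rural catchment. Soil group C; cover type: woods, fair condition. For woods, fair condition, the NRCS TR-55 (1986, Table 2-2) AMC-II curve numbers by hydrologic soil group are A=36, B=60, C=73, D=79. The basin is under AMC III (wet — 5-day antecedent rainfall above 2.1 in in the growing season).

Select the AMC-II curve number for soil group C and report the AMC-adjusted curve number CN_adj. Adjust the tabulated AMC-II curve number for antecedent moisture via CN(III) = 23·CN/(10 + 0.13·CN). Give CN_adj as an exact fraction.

CN_adj = 167900/1949 ≈ 86.147

NRCS table: woods, fair condition, soil group C → CN(II) = 73
Adjust CN=73 to AMC III: 23·73/(10 + 0.13·73) → 1679 ÷ (1949/100) = 167900/1949 ≈ 86.147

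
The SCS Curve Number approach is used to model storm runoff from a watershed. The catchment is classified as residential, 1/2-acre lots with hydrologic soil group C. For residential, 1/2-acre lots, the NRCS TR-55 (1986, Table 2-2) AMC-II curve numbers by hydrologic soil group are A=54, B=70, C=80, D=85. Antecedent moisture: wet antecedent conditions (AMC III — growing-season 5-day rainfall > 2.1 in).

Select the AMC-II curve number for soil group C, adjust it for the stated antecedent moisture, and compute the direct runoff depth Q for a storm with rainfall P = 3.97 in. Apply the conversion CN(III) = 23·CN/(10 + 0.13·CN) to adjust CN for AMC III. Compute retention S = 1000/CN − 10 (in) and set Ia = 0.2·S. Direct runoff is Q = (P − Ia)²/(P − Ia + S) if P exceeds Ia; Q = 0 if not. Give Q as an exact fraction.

NRCS table: residential, 1/2-acre lots, soil group C → CN(II) = 80
CN(III) from CN(II)=80: (23·80)/(10 + 0.13·80) = 4600/51 ≈ 90.196
Retention S: 1000/CN − 10 with CN=90.196 → S = 25/23 ≈ 1.087 in
Ia = 0.2·(25/23) = 5/23 in ≈ 0.217 in
Excess rainfall: 3.970 − 0.217 = 3.753 in; P > Ia so Q > 0
Q: (8631/2300)² ÷ (11131/2300) = 74494161/25601300 in (≈ 2.910 in)

Q = 74494161/25601300 in ≈ 2.910 in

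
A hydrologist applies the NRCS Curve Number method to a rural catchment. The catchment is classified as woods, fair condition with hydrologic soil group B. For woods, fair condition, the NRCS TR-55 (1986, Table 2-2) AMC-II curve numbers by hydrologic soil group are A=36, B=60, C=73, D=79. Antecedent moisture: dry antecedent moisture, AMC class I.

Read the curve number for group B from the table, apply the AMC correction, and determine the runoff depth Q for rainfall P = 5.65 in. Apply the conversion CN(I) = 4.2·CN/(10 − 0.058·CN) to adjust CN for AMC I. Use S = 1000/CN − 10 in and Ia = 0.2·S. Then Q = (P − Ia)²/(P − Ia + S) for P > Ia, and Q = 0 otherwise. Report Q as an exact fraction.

Q = 9728161/29129940 in ≈ 0.334 in

NRCS table: woods, fair condition, soil group B → CN(II) = 60
CN(I) from CN(II)=60: (4.2·60)/(10 − 0.058·60) = 6300/163 ≈ 38.650
Max retention: S = 1000/(6300/163) − 10 = 1000/63 in (≈ 15.873 in)
Ia = 0.2·(1000/63) = 200/63 in ≈ 3.175 in
Excess rainfall: 5.650 − 3.175 = 2.475 in; P > Ia so Q > 0
Q = (3119/1260)²/((3119/1260) + 1000/63) = (9728161/1587600)/(23119/1260) = 9728161/29129940 in ≈ 0.334 in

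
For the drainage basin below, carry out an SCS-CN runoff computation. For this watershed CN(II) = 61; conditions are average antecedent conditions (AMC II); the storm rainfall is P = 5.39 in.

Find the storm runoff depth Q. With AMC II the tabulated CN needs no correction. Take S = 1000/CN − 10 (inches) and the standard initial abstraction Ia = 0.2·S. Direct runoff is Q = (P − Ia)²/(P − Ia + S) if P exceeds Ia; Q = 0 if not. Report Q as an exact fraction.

Q = 628956241/390881900 in ≈ 1.609 in

AMC II — tabulated CN = 61 applies directly.
S = 1000/61 − 10 = 390/61 in ≈ 6.393 in
Ia = 0.2·(390/61) = 78/61 in ≈ 1.279 in
Excess rainfall: 5.390 − 1.279 = 4.111 in; P > Ia so Q > 0
Q: (25079/6100)² ÷ (64079/6100) = 628956241/390881900 in (≈ 1.609 in)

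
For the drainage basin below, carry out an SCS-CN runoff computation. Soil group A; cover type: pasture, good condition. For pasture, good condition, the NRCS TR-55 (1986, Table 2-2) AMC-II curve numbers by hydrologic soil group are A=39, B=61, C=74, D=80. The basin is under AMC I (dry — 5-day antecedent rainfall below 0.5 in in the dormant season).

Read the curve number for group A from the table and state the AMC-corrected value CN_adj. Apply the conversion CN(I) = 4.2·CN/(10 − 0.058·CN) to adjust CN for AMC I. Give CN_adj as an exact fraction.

NRCS table: pasture, good condition, soil group A → CN(II) = 39
CN(I) from CN(II)=39: (4.2·39)/(10 − 0.058·39) = 81900/3869 ≈ 21.168

CN_adj = 81900/3869 ≈ 21.168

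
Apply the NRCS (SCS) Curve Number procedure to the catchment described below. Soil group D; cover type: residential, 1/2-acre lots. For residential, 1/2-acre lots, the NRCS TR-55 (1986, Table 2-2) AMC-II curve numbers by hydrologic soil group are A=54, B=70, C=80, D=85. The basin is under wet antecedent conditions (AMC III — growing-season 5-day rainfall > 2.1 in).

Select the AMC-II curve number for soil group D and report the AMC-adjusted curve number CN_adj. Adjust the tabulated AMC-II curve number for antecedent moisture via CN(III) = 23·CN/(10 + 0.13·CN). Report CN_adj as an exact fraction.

NRCS table: residential, 1/2-acre lots, soil group D → CN(II) = 85
Wet (AMC III): CN(III) = 23·85/(10 + 0.13·85) = 1955/(421/20) = 39100/421 ≈ 92.874

CN_adj = 39100/421 ≈ 92.874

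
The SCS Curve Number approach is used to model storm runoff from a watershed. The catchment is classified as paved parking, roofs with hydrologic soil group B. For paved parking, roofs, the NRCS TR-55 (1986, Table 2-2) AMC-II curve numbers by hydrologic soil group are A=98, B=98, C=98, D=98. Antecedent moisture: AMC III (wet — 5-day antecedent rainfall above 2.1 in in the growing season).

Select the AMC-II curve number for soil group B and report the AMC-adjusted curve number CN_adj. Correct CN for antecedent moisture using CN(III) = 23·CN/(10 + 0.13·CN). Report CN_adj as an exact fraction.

CN_adj = 112700/1137 ≈ 99.120

NRCS table: paved parking, roofs, soil group B → CN(II) = 98
CN(III) from CN(II)=98: (23·98)/(10 + 0.13·98) = 112700/1137 ≈ 99.120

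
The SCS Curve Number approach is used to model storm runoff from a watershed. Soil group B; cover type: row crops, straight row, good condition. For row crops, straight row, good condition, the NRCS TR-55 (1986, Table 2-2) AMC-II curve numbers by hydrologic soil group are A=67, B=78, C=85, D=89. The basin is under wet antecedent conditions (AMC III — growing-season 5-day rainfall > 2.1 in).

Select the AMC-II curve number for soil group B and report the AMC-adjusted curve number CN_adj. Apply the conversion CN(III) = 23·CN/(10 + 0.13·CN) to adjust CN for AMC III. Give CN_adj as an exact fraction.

CN_adj = 89700/1007 ≈ 89.076

NRCS table: row crops, straight row, good condition, soil group B → CN(II) = 78
Adjust CN=78 to AMC III: 23·78/(10 + 0.13·78) → 1794 ÷ (1007/50) = 89700/1007 ≈ 89.076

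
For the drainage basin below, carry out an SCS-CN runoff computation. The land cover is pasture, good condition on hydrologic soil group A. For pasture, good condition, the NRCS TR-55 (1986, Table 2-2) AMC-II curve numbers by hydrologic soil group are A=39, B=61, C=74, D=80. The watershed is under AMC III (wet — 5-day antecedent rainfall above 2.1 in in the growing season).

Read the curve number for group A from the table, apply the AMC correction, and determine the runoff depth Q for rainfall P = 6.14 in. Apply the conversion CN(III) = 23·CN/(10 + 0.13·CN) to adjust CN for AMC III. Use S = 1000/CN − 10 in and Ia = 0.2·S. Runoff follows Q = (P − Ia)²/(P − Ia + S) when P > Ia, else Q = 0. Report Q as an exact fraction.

NRCS table: pasture, good condition, soil group A → CN(II) = 39
Adjust CN=39 to AMC III: 23·39/(10 + 0.13·39) → 897 ÷ (1507/100) = 89700/1507 ≈ 59.522
Retention S: 1000/CN − 10 with CN=59.522 → S = 6100/897 ≈ 6.800 in
Ia = 0.2S: 0.2·6.800 = 1.360 in (exactly 1220/897)
Excess rainfall: 6.140 − 1.360 = 4.780 in; P > Ia so Q > 0
Q: (214379/44850)² ÷ (519379/44850) = 45958355641/23294148150 in (≈ 1.973 in)

Q = 45958355641/23294148150 in ≈ 1.973 in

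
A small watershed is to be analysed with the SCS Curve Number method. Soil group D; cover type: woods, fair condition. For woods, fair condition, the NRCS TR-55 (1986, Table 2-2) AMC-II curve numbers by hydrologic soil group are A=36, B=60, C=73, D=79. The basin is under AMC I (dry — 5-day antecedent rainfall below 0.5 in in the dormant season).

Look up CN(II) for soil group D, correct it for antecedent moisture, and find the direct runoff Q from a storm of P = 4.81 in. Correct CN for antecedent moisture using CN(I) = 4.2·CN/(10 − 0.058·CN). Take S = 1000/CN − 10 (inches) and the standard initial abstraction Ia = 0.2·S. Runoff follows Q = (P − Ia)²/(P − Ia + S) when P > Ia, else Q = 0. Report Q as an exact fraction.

NRCS table: woods, fair condition, soil group D → CN(II) = 79
CN(I) from CN(II)=79: (4.2·79)/(10 − 0.058·79) = 7900/129 ≈ 61.240
Max retention: S = 1000/(7900/129) − 10 = 500/79 in (≈ 6.329 in)
Ia = 0.2·(500/79) = 100/79 in ≈ 1.266 in
P − Ia = 4.810 − 1.266 = 27999/7900 ≈ 3.544 in (> 0, runoff occurs)
Q = (27999/7900)²/((27999/7900) + 500/79) = (783944001/62410000)/(77999/7900) = 783944001/616192100 in ≈ 1.272 in

Q = 783944001/616192100 in ≈ 1.272 in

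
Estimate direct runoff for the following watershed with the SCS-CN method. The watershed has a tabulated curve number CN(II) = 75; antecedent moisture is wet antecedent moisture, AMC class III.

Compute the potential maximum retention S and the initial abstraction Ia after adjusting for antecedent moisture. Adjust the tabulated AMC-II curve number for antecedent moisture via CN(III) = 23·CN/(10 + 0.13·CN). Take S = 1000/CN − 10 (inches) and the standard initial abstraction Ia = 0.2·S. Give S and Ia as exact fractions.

S = 100/69 in ≈ 1.449 in; Ia = 20/69 in ≈ 0.290 in

CN(III) from CN(II)=75: (23·75)/(10 + 0.13·75) = 6900/79 ≈ 87.342
S = 1000/(6900/79) − 10 = 100/69 in ≈ 1.449 in
Ia = 0.2·(100/69) = 20/69 in ≈ 0.290 in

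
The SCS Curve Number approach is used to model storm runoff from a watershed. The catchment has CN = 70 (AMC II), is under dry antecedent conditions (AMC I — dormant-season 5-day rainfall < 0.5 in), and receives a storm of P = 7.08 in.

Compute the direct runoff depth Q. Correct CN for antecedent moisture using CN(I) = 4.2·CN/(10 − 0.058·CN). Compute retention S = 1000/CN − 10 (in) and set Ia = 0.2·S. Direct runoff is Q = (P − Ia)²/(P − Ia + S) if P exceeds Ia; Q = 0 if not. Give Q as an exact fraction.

Q = 38105929/22874425 in ≈ 1.666 in

Adjust CN=70 to AMC I: 4.2·70/(10 − 0.058·70) → 294 ÷ (297/50) = 4900/99 ≈ 49.495
Max retention: S = 1000/(4900/99) − 10 = 500/49 in (≈ 10.204 in)
Ia = 0.2S: 0.2·10.204 = 2.041 in (exactly 100/49)
Since P=7.080 > Ia=2.041: effective rainfall P−Ia = 6173/1225 in
Q: (6173/1225)² ÷ (18673/1225) = 38105929/22874425 in (≈ 1.666 in)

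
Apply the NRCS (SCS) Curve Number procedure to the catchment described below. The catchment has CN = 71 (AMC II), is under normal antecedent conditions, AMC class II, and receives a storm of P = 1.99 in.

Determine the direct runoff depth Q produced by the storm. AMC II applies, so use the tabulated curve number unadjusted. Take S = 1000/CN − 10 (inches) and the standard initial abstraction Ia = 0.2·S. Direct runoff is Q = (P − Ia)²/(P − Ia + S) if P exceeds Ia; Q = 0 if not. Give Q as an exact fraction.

Average conditions: CN = 71 (no AMC adjustment).
Retention S: 1000/CN − 10 with CN=71.000 → S = 290/71 ≈ 4.085 in
Ia = 0.2·(290/71) = 58/71 in ≈ 0.817 in
Excess rainfall: 1.990 − 0.817 = 1.173 in; P > Ia so Q > 0
Runoff Q = (P−Ia)²/(P−Ia+S) = (1.173)²/(1.173+4.085) = 69372241/265035900 ≈ 0.262 in

Q = 69372241/265035900 in ≈ 0.262 in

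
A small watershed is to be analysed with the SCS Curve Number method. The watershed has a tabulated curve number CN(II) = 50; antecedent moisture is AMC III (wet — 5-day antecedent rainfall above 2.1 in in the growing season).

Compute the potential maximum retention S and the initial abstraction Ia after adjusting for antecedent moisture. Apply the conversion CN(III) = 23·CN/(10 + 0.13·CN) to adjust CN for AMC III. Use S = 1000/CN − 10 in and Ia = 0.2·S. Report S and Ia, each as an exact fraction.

S = 100/23 in ≈ 4.348 in; Ia = 20/23 in ≈ 0.870 in

CN(III) from CN(II)=50: (23·50)/(10 + 0.13·50) = 2300/33 ≈ 69.697
Retention S: 1000/CN − 10 with CN=69.697 → S = 100/23 ≈ 4.348 in
Initial abstraction Ia = S/5 = (100/23)/5 = 20/23 ≈ 0.870 in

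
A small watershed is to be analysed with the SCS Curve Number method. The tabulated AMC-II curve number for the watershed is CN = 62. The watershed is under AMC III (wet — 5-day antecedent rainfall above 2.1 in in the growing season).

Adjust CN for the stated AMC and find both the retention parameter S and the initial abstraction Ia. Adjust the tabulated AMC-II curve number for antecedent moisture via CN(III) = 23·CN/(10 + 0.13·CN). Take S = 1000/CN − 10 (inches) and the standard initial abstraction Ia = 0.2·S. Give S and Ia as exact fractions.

Adjust CN=62 to AMC III: 23·62/(10 + 0.13·62) → 1426 ÷ (903/50) = 71300/903 ≈ 78.959
Max retention: S = 1000/(71300/903) − 10 = 1900/713 in (≈ 2.665 in)
Ia = 0.2S: 0.2·2.665 = 0.533 in (exactly 380/713)

S = 1900/713 in ≈ 2.665 in; Ia = 380/713 in ≈ 0.533 in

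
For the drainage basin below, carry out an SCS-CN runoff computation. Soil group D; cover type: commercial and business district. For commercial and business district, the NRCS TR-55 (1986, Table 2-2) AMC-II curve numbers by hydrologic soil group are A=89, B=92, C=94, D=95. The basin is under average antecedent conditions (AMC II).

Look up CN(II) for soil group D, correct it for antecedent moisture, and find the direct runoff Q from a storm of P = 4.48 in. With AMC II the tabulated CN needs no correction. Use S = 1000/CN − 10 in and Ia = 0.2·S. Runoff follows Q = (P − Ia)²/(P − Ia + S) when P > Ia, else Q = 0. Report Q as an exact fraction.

Q = 1079521/276450 in ≈ 3.905 in

NRCS table: commercial and business district, soil group D → CN(II) = 95
AMC II — tabulated CN = 95 applies directly.
S = 1000/95 − 10 = 10/19 in ≈ 0.526 in
Ia = 0.2·(10/19) = 2/19 in ≈ 0.105 in
P − Ia = 4.480 − 0.105 = 2078/475 ≈ 4.375 in (> 0, runoff occurs)
Q: (2078/475)² ÷ (2328/475) = 1079521/276450 in (≈ 3.905 in)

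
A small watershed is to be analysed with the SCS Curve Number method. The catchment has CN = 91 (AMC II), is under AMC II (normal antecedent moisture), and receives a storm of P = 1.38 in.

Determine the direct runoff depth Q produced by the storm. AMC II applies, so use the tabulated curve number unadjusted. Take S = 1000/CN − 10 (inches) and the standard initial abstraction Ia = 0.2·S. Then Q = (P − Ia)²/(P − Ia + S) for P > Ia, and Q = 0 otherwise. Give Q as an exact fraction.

AMC II — tabulated CN = 91 applies directly.
S = 1000/91 − 10 = 90/91 in ≈ 0.989 in
Ia = 0.2·(90/91) = 18/91 in ≈ 0.198 in
Excess rainfall: 1.380 − 0.198 = 1.182 in; P > Ia so Q > 0
Q = (5379/4550)²/((5379/4550) + 90/91) = (28933641/20702500)/(9879/4550) = 9644547/14983150 in ≈ 0.644 in

Q = 9644547/14983150 in ≈ 0.644 in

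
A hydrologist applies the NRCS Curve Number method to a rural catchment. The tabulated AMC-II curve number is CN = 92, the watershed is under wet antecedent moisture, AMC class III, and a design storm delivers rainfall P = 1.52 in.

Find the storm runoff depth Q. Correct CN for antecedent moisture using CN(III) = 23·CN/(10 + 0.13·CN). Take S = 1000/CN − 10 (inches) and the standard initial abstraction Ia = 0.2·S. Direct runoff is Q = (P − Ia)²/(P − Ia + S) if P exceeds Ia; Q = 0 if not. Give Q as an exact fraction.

CN(III) from CN(II)=92: (23·92)/(10 + 0.13·92) = 52900/549 ≈ 96.357
Retention S: 1000/CN − 10 with CN=96.357 → S = 200/529 ≈ 0.378 in
Ia = 0.2S: 0.2·0.378 = 0.076 in (exactly 40/529)
Excess rainfall: 1.520 − 0.076 = 1.444 in; P > Ia so Q > 0
Runoff Q = (P−Ia)²/(P−Ia+S) = (1.444)²/(1.444+0.378) = 182443202/159374475 ≈ 1.145 in

Q = 182443202/159374475 in ≈ 1.145 in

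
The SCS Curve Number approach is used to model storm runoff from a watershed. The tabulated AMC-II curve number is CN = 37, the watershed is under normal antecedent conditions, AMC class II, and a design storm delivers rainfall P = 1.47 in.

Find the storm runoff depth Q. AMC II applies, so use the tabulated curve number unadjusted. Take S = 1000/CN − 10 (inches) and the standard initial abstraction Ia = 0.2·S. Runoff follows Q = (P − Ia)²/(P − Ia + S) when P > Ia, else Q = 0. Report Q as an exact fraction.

Q = 0 in ≈ 0.000 in

Average conditions: CN = 37 (no AMC adjustment).
S = 1000/37 − 10 = 630/37 in ≈ 17.027 in
Ia = 0.2·(630/37) = 126/37 in ≈ 3.405 in
P = 1.470 ≤ Ia = 3.405 in: entire storm abstracted, Q = 0.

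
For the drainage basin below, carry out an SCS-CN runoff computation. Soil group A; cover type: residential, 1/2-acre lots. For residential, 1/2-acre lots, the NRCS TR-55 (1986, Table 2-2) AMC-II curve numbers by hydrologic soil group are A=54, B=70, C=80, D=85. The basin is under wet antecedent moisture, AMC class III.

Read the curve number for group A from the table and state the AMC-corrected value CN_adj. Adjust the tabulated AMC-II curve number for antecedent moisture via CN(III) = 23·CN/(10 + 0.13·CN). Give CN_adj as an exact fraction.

NRCS table: residential, 1/2-acre lots, soil group A → CN(II) = 54
Adjust CN=54 to AMC III: 23·54/(10 + 0.13·54) → 1242 ÷ (851/50) = 2700/37 ≈ 72.973

CN_adj = 2700/37 ≈ 72.973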